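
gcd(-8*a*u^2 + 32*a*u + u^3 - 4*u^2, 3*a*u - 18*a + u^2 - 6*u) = 1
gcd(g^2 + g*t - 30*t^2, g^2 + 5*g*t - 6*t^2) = g + 6*t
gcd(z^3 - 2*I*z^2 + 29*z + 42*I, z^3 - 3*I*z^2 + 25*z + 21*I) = z^2 - 4*I*z + 21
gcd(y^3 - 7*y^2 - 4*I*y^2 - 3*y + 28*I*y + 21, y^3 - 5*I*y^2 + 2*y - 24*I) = y - 3*I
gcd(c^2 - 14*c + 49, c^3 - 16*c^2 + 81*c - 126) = c - 7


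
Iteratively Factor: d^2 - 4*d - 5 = (d - 5)*(d + 1)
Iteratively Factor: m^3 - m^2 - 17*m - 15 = (m + 3)*(m^2 - 4*m - 5) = (m + 1)*(m + 3)*(m - 5)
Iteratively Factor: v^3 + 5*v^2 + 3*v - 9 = (v - 1)*(v^2 + 6*v + 9) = (v - 1)*(v + 3)*(v + 3)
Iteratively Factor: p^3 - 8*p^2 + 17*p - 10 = (p - 1)*(p^2 - 7*p + 10) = (p - 2)*(p - 1)*(p - 5)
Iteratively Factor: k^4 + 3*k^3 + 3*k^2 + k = (k + 1)*(k^3 + 2*k^2 + k) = (k + 1)^2*(k^2 + k) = k*(k + 1)^2*(k + 1)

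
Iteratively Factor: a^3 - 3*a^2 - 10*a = (a - 5)*(a^2 + 2*a) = a*(a - 5)*(a + 2)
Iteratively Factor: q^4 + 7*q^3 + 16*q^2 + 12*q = (q + 3)*(q^3 + 4*q^2 + 4*q) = (q + 2)*(q + 3)*(q^2 + 2*q) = q*(q + 2)*(q + 3)*(q + 2)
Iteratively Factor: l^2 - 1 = (l - 1)*(l + 1)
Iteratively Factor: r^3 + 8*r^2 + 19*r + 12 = (r + 1)*(r^2 + 7*r + 12) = (r + 1)*(r + 4)*(r + 3)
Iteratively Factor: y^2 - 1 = (y + 1)*(y - 1)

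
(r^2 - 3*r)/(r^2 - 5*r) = (r - 3)/(r - 5)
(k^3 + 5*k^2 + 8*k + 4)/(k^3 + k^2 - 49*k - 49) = (k^2 + 4*k + 4)/(k^2 - 49)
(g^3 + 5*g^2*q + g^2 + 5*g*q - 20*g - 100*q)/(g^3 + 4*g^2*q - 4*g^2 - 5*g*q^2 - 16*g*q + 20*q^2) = (-g - 5)/(-g + q)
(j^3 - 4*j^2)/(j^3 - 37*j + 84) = j^2/(j^2 + 4*j - 21)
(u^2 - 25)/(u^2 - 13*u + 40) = (u + 5)/(u - 8)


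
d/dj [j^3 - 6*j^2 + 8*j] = 3*j^2 - 12*j + 8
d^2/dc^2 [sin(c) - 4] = -sin(c)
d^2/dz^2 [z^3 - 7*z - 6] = 6*z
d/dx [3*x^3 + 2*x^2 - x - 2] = 9*x^2 + 4*x - 1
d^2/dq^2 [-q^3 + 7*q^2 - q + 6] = 14 - 6*q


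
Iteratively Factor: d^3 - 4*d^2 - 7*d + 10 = (d - 1)*(d^2 - 3*d - 10) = (d - 5)*(d - 1)*(d + 2)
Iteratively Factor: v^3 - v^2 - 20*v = (v + 4)*(v^2 - 5*v) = (v - 5)*(v + 4)*(v)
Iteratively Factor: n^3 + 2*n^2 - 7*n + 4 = (n - 1)*(n^2 + 3*n - 4) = (n - 1)*(n + 4)*(n - 1)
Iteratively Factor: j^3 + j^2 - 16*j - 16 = (j + 1)*(j^2 - 16) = (j - 4)*(j + 1)*(j + 4)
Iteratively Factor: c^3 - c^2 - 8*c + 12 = (c - 2)*(c^2 + c - 6) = (c - 2)*(c + 3)*(c - 2)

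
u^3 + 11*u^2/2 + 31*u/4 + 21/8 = (u + 1/2)*(u + 3/2)*(u + 7/2)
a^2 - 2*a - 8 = (a - 4)*(a + 2)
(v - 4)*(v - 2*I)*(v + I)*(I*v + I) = I*v^4 + v^3 - 3*I*v^3 - 3*v^2 - 2*I*v^2 - 4*v - 6*I*v - 8*I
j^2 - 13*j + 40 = (j - 8)*(j - 5)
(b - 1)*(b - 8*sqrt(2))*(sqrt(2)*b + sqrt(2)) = sqrt(2)*b^3 - 16*b^2 - sqrt(2)*b + 16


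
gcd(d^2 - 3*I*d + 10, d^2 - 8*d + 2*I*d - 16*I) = d + 2*I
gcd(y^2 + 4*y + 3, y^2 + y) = y + 1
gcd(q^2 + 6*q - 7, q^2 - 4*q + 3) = q - 1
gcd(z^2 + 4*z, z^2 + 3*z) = z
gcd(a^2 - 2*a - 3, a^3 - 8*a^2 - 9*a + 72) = a - 3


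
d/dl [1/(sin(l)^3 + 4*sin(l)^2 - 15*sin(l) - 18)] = (-3*sin(l)^2 - 8*sin(l) + 15)*cos(l)/(sin(l)^3 + 4*sin(l)^2 - 15*sin(l) - 18)^2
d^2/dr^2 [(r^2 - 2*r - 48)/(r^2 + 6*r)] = -16/r^3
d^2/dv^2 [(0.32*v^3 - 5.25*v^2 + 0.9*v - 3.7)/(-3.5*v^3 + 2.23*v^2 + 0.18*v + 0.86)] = (123.6298*v^6 - 67.3596*v^5 + 594.3336*v^4 - 253.914264*v^3 + 3.19646400000003*v^2 + 84.669168*v - 5.90752)/(42.875*v^9 - 81.9525*v^8 + 45.60045*v^7 - 34.265167*v^6 + 37.928634*v^5 - 9.796038*v^4 + 5.688744*v^3 - 5.031516*v^2 - 0.399384*v - 0.636056)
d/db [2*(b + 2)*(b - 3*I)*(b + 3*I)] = 6*b^2 + 8*b + 18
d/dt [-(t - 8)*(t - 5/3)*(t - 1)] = -3*t^2 + 64*t/3 - 23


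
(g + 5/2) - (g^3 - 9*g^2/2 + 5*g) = -g^3 + 9*g^2/2 - 4*g + 5/2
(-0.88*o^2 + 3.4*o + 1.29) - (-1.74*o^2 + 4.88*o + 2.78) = 0.86*o^2 - 1.48*o - 1.49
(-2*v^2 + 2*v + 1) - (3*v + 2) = -2*v^2 - v - 1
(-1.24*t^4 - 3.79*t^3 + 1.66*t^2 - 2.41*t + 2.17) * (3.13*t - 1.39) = -3.8812*t^5 - 10.1391*t^4 + 10.4639*t^3 - 9.8507*t^2 + 10.142*t - 3.0163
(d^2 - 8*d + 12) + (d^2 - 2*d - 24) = 2*d^2 - 10*d - 12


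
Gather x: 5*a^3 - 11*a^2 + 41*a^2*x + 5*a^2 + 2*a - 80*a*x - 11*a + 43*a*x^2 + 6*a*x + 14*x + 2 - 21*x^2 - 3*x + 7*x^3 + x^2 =5*a^3 - 6*a^2 - 9*a + 7*x^3 + x^2*(43*a - 20) + x*(41*a^2 - 74*a + 11) + 2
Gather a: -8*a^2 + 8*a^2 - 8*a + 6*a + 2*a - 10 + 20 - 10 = 0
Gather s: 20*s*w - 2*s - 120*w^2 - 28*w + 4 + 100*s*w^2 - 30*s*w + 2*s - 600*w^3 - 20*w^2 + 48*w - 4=s*(100*w^2 - 10*w) - 600*w^3 - 140*w^2 + 20*w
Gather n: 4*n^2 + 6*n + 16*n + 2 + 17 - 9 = 4*n^2 + 22*n + 10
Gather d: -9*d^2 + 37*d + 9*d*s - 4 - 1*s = -9*d^2 + d*(9*s + 37) - s - 4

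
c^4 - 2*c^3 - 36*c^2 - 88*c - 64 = (c - 8)*(c + 2)^3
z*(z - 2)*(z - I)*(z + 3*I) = z^4 - 2*z^3 + 2*I*z^3 + 3*z^2 - 4*I*z^2 - 6*z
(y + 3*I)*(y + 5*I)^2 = y^3 + 13*I*y^2 - 55*y - 75*I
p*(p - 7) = p^2 - 7*p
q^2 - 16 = (q - 4)*(q + 4)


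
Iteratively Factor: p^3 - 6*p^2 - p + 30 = (p - 3)*(p^2 - 3*p - 10) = (p - 5)*(p - 3)*(p + 2)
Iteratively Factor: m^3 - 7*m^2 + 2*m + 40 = (m + 2)*(m^2 - 9*m + 20) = (m - 5)*(m + 2)*(m - 4)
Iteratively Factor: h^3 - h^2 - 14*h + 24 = (h + 4)*(h^2 - 5*h + 6) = (h - 3)*(h + 4)*(h - 2)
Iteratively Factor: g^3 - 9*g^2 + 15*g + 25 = (g - 5)*(g^2 - 4*g - 5) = (g - 5)^2*(g + 1)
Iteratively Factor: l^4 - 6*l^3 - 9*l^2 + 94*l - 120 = (l - 2)*(l^3 - 4*l^2 - 17*l + 60) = (l - 3)*(l - 2)*(l^2 - l - 20) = (l - 3)*(l - 2)*(l + 4)*(l - 5)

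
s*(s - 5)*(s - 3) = s^3 - 8*s^2 + 15*s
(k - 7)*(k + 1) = k^2 - 6*k - 7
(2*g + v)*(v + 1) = 2*g*v + 2*g + v^2 + v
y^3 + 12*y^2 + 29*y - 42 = (y - 1)*(y + 6)*(y + 7)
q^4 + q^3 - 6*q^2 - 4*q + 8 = (q - 2)*(q - 1)*(q + 2)^2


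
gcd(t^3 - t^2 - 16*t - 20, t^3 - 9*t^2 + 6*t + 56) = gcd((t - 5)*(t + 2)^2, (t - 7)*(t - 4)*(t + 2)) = t + 2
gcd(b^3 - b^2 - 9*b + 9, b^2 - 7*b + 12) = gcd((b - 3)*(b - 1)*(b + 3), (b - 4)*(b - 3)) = b - 3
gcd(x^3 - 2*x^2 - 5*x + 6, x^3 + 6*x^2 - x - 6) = x - 1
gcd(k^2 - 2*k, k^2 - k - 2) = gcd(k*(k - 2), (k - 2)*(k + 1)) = k - 2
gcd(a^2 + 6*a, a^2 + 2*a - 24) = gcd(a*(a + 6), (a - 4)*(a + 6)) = a + 6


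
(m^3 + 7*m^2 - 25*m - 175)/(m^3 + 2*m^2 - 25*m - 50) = (m + 7)/(m + 2)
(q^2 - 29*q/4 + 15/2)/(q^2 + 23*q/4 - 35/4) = (q - 6)/(q + 7)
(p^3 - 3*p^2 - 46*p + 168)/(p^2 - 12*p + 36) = (p^2 + 3*p - 28)/(p - 6)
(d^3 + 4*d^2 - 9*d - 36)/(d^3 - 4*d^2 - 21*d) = (d^2 + d - 12)/(d*(d - 7))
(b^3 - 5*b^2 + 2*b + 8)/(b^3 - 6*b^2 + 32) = (b^2 - b - 2)/(b^2 - 2*b - 8)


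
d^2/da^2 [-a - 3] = 0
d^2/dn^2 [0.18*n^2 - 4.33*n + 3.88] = 0.360000000000000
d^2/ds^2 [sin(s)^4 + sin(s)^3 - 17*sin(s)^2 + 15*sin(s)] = -16*sin(s)^4 - 9*sin(s)^3 + 80*sin(s)^2 - 9*sin(s) - 34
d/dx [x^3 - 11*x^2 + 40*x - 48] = 3*x^2 - 22*x + 40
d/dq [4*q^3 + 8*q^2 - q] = 12*q^2 + 16*q - 1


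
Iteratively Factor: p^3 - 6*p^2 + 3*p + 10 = (p - 2)*(p^2 - 4*p - 5) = (p - 2)*(p + 1)*(p - 5)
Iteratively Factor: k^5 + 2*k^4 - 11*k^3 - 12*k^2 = (k)*(k^4 + 2*k^3 - 11*k^2 - 12*k) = k*(k + 4)*(k^3 - 2*k^2 - 3*k) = k^2*(k + 4)*(k^2 - 2*k - 3) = k^2*(k - 3)*(k + 4)*(k + 1)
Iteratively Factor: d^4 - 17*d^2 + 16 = (d + 4)*(d^3 - 4*d^2 - d + 4) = (d - 4)*(d + 4)*(d^2 - 1) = (d - 4)*(d + 1)*(d + 4)*(d - 1)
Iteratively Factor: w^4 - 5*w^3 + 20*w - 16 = (w - 1)*(w^3 - 4*w^2 - 4*w + 16) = (w - 2)*(w - 1)*(w^2 - 2*w - 8) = (w - 4)*(w - 2)*(w - 1)*(w + 2)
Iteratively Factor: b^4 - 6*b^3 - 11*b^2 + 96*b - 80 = (b - 5)*(b^3 - b^2 - 16*b + 16) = (b - 5)*(b + 4)*(b^2 - 5*b + 4) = (b - 5)*(b - 4)*(b + 4)*(b - 1)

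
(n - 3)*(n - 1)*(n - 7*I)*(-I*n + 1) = -I*n^4 - 6*n^3 + 4*I*n^3 + 24*n^2 - 10*I*n^2 - 18*n + 28*I*n - 21*I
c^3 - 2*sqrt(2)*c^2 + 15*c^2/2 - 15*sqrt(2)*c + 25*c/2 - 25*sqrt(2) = (c + 5/2)*(c + 5)*(c - 2*sqrt(2))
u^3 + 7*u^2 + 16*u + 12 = (u + 2)^2*(u + 3)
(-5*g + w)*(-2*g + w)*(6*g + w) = 60*g^3 - 32*g^2*w - g*w^2 + w^3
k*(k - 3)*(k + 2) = k^3 - k^2 - 6*k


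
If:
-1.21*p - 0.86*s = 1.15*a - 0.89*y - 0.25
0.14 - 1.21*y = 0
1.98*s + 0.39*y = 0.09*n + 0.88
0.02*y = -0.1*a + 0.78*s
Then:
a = 7.8*s - 0.0231404958677686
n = 22.0*s - 9.27640036730946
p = 0.313708080049177 - 8.12396694214876*s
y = 0.12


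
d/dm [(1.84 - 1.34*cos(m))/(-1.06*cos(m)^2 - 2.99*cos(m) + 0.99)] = (1.4204*cos(m)^2 - 3.9008*cos(m) - 4.175)*sin(m)/(1.1236*cos(m)^4 + 6.3388*cos(m)^3 + 6.8413*cos(m)^2 - 5.9202*cos(m) + 0.9801)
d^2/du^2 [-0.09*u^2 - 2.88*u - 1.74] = -0.180000000000000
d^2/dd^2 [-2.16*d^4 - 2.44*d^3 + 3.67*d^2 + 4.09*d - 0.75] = -25.92*d^2 - 14.64*d + 7.34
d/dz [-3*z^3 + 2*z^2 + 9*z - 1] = -9*z^2 + 4*z + 9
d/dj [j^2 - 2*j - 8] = 2*j - 2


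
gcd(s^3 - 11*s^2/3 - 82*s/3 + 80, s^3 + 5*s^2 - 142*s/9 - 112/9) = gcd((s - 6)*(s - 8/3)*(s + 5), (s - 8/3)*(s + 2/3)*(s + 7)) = s - 8/3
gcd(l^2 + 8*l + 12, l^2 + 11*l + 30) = l + 6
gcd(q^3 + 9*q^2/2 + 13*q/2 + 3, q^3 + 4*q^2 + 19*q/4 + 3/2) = q^2 + 7*q/2 + 3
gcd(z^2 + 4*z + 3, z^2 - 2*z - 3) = z + 1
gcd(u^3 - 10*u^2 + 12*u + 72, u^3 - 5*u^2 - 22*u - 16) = u + 2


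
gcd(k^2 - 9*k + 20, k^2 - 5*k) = k - 5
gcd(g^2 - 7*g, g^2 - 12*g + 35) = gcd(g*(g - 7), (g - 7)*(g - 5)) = g - 7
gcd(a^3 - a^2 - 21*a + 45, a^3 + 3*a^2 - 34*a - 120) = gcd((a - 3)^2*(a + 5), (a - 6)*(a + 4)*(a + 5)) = a + 5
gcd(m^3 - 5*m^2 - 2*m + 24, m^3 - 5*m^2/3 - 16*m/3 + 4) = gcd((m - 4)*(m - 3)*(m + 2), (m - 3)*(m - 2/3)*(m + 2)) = m^2 - m - 6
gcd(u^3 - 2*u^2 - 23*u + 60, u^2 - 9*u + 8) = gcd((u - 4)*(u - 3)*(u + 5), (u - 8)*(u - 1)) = 1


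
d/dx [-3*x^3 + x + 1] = 1 - 9*x^2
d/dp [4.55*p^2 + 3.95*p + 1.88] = 9.1*p + 3.95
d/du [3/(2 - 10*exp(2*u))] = 15*exp(2*u)/(5*exp(2*u) - 1)^2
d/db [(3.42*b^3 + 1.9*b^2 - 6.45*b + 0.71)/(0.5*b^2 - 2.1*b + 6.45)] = (1.71*b^4 - 14.364*b^3 + 65.412*b^2 + 23.8*b - 40.1115)/(0.25*b^4 - 2.1*b^3 + 10.86*b^2 - 27.09*b + 41.6025)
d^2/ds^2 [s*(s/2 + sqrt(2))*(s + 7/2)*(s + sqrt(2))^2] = 10*s^3 + 21*s^2 + 24*sqrt(2)*s^2 + 30*s + 42*sqrt(2)*s + 4*sqrt(2) + 35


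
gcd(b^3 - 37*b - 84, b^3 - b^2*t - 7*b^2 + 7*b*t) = b - 7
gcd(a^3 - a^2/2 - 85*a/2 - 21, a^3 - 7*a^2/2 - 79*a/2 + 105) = a^2 - a - 42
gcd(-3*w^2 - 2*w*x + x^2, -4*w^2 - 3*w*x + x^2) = w + x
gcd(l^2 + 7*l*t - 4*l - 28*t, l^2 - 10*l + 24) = l - 4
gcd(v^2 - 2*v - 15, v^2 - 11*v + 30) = v - 5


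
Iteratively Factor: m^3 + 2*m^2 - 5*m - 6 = (m - 2)*(m^2 + 4*m + 3) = (m - 2)*(m + 3)*(m + 1)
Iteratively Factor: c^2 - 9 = (c + 3)*(c - 3)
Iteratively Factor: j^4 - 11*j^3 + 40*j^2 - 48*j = (j - 3)*(j^3 - 8*j^2 + 16*j) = (j - 4)*(j - 3)*(j^2 - 4*j) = (j - 4)^2*(j - 3)*(j)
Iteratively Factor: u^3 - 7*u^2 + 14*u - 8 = (u - 4)*(u^2 - 3*u + 2) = (u - 4)*(u - 2)*(u - 1)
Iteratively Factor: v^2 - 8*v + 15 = (v - 3)*(v - 5)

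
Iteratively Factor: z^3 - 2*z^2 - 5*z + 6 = (z - 3)*(z^2 + z - 2) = (z - 3)*(z + 2)*(z - 1)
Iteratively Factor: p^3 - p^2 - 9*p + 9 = (p + 3)*(p^2 - 4*p + 3) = (p - 3)*(p + 3)*(p - 1)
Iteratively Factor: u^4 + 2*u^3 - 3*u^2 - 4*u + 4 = (u - 1)*(u^3 + 3*u^2 - 4) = (u - 1)*(u + 2)*(u^2 + u - 2) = (u - 1)*(u + 2)^2*(u - 1)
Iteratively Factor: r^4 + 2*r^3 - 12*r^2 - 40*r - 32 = (r - 4)*(r^3 + 6*r^2 + 12*r + 8) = (r - 4)*(r + 2)*(r^2 + 4*r + 4) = (r - 4)*(r + 2)^2*(r + 2)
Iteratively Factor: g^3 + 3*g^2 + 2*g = (g)*(g^2 + 3*g + 2) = g*(g + 1)*(g + 2)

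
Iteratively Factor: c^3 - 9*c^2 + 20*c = (c - 4)*(c^2 - 5*c) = c*(c - 4)*(c - 5)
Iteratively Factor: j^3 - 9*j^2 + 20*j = (j)*(j^2 - 9*j + 20) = j*(j - 4)*(j - 5)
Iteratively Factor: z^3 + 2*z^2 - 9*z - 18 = (z - 3)*(z^2 + 5*z + 6) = (z - 3)*(z + 3)*(z + 2)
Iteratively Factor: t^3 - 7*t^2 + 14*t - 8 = (t - 4)*(t^2 - 3*t + 2) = (t - 4)*(t - 1)*(t - 2)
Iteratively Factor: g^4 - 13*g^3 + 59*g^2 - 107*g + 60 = (g - 4)*(g^3 - 9*g^2 + 23*g - 15) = (g - 4)*(g - 3)*(g^2 - 6*g + 5) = (g - 5)*(g - 4)*(g - 3)*(g - 1)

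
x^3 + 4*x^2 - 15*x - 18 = (x - 3)*(x + 1)*(x + 6)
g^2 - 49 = (g - 7)*(g + 7)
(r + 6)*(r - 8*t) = r^2 - 8*r*t + 6*r - 48*t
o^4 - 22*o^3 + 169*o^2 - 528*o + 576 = (o - 8)^2*(o - 3)^2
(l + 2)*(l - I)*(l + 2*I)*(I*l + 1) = I*l^4 + 2*I*l^3 + 3*I*l^2 + 2*l + 6*I*l + 4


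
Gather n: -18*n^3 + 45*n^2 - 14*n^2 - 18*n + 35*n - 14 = -18*n^3 + 31*n^2 + 17*n - 14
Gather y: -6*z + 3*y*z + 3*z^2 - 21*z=3*y*z + 3*z^2 - 27*z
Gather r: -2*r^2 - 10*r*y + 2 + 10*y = -2*r^2 - 10*r*y + 10*y + 2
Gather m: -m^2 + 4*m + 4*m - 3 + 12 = -m^2 + 8*m + 9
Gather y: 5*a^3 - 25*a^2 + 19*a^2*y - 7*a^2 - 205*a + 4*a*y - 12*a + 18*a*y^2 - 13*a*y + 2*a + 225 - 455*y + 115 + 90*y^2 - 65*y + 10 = 5*a^3 - 32*a^2 - 215*a + y^2*(18*a + 90) + y*(19*a^2 - 9*a - 520) + 350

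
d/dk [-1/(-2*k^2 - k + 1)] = (-4*k - 1)/(2*k^2 + k - 1)^2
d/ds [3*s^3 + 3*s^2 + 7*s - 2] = 9*s^2 + 6*s + 7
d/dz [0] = 0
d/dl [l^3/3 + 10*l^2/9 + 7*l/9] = l^2 + 20*l/9 + 7/9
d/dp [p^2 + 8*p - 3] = 2*p + 8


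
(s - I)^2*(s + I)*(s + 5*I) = s^4 + 4*I*s^3 + 6*s^2 + 4*I*s + 5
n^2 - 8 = (n - 2*sqrt(2))*(n + 2*sqrt(2))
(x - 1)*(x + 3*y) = x^2 + 3*x*y - x - 3*y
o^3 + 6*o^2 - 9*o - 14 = (o - 2)*(o + 1)*(o + 7)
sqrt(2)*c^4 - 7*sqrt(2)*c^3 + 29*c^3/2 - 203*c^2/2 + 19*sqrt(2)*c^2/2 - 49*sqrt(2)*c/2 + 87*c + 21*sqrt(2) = (c - 6)*(c - 1)*(c + 7*sqrt(2))*(sqrt(2)*c + 1/2)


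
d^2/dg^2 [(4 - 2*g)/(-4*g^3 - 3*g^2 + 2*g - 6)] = 4*(4*(g - 2)*(6*g^2 + 3*g - 1)^2 + (-12*g^2 - 6*g - 3*(g - 2)*(4*g + 1) + 2)*(4*g^3 + 3*g^2 - 2*g + 6))/(4*g^3 + 3*g^2 - 2*g + 6)^3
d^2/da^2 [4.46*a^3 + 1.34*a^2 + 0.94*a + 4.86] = 26.76*a + 2.68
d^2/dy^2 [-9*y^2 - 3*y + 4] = -18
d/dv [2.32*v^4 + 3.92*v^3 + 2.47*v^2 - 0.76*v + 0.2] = 9.28*v^3 + 11.76*v^2 + 4.94*v - 0.76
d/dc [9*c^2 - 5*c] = 18*c - 5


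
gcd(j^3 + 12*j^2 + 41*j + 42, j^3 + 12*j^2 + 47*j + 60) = j + 3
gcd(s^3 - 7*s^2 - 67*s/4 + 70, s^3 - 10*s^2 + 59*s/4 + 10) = s^2 - 21*s/2 + 20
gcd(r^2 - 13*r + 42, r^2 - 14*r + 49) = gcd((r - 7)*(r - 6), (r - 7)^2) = r - 7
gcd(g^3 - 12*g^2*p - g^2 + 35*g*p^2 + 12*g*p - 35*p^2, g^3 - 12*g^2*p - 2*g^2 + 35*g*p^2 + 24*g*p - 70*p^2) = g^2 - 12*g*p + 35*p^2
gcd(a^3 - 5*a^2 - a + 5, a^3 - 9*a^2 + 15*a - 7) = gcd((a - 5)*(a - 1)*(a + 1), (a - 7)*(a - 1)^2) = a - 1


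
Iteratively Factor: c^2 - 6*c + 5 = (c - 1)*(c - 5)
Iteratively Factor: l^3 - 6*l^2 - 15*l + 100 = (l - 5)*(l^2 - l - 20) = (l - 5)*(l + 4)*(l - 5)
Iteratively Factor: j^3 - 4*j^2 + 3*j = (j - 1)*(j^2 - 3*j) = j*(j - 1)*(j - 3)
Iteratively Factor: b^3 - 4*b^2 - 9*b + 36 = (b + 3)*(b^2 - 7*b + 12) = (b - 4)*(b + 3)*(b - 3)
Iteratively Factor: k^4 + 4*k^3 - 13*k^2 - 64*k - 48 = (k + 4)*(k^3 - 13*k - 12) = (k + 3)*(k + 4)*(k^2 - 3*k - 4) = (k - 4)*(k + 3)*(k + 4)*(k + 1)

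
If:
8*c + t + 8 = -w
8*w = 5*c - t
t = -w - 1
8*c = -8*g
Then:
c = -7/8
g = 7/8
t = -29/56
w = -27/56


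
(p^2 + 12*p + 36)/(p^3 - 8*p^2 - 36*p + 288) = (p + 6)/(p^2 - 14*p + 48)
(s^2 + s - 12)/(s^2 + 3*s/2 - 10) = 2*(s - 3)/(2*s - 5)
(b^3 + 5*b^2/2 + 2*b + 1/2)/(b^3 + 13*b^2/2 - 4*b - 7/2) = (b^2 + 2*b + 1)/(b^2 + 6*b - 7)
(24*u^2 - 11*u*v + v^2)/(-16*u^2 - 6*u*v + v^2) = (-3*u + v)/(2*u + v)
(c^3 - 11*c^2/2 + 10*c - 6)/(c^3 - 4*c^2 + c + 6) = (c^2 - 7*c/2 + 3)/(c^2 - 2*c - 3)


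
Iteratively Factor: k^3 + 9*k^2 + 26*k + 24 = (k + 3)*(k^2 + 6*k + 8) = (k + 3)*(k + 4)*(k + 2)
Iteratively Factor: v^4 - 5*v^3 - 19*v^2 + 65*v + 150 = (v + 3)*(v^3 - 8*v^2 + 5*v + 50) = (v - 5)*(v + 3)*(v^2 - 3*v - 10) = (v - 5)*(v + 2)*(v + 3)*(v - 5)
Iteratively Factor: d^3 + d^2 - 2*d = (d - 1)*(d^2 + 2*d) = d*(d - 1)*(d + 2)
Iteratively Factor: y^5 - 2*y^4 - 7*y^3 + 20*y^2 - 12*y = (y)*(y^4 - 2*y^3 - 7*y^2 + 20*y - 12) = y*(y - 2)*(y^3 - 7*y + 6) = y*(y - 2)*(y - 1)*(y^2 + y - 6) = y*(y - 2)^2*(y - 1)*(y + 3)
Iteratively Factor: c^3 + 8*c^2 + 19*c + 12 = (c + 3)*(c^2 + 5*c + 4) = (c + 1)*(c + 3)*(c + 4)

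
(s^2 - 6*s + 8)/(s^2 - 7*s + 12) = (s - 2)/(s - 3)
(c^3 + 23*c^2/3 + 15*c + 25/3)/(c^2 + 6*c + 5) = c + 5/3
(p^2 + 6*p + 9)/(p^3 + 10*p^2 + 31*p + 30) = (p + 3)/(p^2 + 7*p + 10)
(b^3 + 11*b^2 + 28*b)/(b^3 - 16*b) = (b + 7)/(b - 4)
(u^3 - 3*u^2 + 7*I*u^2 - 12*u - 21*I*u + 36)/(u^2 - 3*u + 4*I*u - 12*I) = u + 3*I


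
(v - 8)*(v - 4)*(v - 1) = v^3 - 13*v^2 + 44*v - 32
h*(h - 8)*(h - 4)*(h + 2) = h^4 - 10*h^3 + 8*h^2 + 64*h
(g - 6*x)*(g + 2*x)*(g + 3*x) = g^3 - g^2*x - 24*g*x^2 - 36*x^3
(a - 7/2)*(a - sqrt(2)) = a^2 - 7*a/2 - sqrt(2)*a + 7*sqrt(2)/2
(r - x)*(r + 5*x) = r^2 + 4*r*x - 5*x^2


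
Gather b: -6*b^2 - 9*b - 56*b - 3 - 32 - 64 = -6*b^2 - 65*b - 99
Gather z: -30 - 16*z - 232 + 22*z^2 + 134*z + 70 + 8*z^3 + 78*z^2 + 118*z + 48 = 8*z^3 + 100*z^2 + 236*z - 144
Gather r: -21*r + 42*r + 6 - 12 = 21*r - 6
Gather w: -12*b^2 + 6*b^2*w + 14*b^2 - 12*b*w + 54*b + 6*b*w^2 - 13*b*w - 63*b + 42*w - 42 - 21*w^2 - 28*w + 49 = 2*b^2 - 9*b + w^2*(6*b - 21) + w*(6*b^2 - 25*b + 14) + 7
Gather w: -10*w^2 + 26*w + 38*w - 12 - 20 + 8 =-10*w^2 + 64*w - 24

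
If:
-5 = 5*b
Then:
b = -1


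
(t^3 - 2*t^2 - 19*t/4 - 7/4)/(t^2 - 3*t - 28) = (-4*t^3 + 8*t^2 + 19*t + 7)/(4*(-t^2 + 3*t + 28))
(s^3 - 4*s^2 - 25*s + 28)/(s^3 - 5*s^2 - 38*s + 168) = (s^2 + 3*s - 4)/(s^2 + 2*s - 24)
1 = 1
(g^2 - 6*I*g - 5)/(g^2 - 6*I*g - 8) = (-g^2 + 6*I*g + 5)/(-g^2 + 6*I*g + 8)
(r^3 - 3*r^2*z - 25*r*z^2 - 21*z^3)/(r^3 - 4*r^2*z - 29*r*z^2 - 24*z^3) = (-r + 7*z)/(-r + 8*z)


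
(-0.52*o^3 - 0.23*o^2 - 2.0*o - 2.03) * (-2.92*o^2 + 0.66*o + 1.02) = 1.5184*o^5 + 0.3284*o^4 + 5.1578*o^3 + 4.373*o^2 - 3.3798*o - 2.0706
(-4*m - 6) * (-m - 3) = 4*m^2 + 18*m + 18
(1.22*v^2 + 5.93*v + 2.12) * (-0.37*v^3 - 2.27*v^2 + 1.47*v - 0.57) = -0.4514*v^5 - 4.9635*v^4 - 12.4521*v^3 + 3.2093*v^2 - 0.2637*v - 1.2084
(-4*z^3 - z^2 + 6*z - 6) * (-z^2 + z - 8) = 4*z^5 - 3*z^4 + 25*z^3 + 20*z^2 - 54*z + 48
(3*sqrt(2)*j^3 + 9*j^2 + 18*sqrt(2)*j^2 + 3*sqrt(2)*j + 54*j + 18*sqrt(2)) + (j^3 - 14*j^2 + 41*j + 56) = j^3 + 3*sqrt(2)*j^3 - 5*j^2 + 18*sqrt(2)*j^2 + 3*sqrt(2)*j + 95*j + 18*sqrt(2) + 56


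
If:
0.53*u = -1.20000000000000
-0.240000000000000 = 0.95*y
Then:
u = -2.26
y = -0.25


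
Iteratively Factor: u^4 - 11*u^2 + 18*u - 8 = (u - 2)*(u^3 + 2*u^2 - 7*u + 4) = (u - 2)*(u + 4)*(u^2 - 2*u + 1) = (u - 2)*(u - 1)*(u + 4)*(u - 1)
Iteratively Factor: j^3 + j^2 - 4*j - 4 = (j + 1)*(j^2 - 4) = (j - 2)*(j + 1)*(j + 2)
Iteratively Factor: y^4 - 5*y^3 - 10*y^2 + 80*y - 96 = (y - 3)*(y^3 - 2*y^2 - 16*y + 32) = (y - 4)*(y - 3)*(y^2 + 2*y - 8) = (y - 4)*(y - 3)*(y - 2)*(y + 4)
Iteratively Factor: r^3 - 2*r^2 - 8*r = (r + 2)*(r^2 - 4*r) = r*(r + 2)*(r - 4)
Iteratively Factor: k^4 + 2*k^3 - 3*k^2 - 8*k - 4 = (k + 2)*(k^3 - 3*k - 2) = (k + 1)*(k + 2)*(k^2 - k - 2) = (k + 1)^2*(k + 2)*(k - 2)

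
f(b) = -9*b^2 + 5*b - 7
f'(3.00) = -49.00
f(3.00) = -73.00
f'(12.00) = -211.00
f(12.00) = -1243.00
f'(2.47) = -39.46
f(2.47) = -49.56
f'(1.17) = -16.06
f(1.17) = -13.47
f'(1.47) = -21.46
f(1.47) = -19.10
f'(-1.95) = 40.10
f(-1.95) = -50.97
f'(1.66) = -24.88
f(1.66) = -23.50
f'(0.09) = 3.38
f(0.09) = -6.62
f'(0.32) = -0.76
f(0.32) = -6.32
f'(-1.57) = 33.26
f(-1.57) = -37.03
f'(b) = 5 - 18*b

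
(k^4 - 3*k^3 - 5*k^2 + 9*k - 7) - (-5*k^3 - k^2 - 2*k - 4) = k^4 + 2*k^3 - 4*k^2 + 11*k - 3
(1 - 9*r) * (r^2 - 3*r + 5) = -9*r^3 + 28*r^2 - 48*r + 5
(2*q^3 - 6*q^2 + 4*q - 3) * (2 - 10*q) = -20*q^4 + 64*q^3 - 52*q^2 + 38*q - 6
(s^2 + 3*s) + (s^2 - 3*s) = 2*s^2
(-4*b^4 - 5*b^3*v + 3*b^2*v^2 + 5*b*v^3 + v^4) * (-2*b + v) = 8*b^5 + 6*b^4*v - 11*b^3*v^2 - 7*b^2*v^3 + 3*b*v^4 + v^5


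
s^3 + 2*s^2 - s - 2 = (s - 1)*(s + 1)*(s + 2)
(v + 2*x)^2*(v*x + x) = v^3*x + 4*v^2*x^2 + v^2*x + 4*v*x^3 + 4*v*x^2 + 4*x^3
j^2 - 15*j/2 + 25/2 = (j - 5)*(j - 5/2)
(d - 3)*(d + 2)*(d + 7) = d^3 + 6*d^2 - 13*d - 42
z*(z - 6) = z^2 - 6*z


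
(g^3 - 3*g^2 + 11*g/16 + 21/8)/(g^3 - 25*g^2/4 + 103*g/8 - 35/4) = (4*g + 3)/(2*(2*g - 5))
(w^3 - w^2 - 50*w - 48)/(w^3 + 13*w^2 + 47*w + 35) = (w^2 - 2*w - 48)/(w^2 + 12*w + 35)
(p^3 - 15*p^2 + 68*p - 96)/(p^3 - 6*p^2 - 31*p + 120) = (p - 4)/(p + 5)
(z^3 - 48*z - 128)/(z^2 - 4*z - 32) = z + 4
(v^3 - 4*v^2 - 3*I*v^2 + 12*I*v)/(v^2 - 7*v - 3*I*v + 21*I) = v*(v - 4)/(v - 7)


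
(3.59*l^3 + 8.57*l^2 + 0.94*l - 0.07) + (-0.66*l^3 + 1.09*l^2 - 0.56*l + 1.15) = 2.93*l^3 + 9.66*l^2 + 0.38*l + 1.08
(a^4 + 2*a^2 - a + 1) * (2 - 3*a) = -3*a^5 + 2*a^4 - 6*a^3 + 7*a^2 - 5*a + 2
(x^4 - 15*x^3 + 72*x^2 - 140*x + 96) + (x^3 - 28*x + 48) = x^4 - 14*x^3 + 72*x^2 - 168*x + 144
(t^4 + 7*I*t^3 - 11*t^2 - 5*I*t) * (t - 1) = t^5 - t^4 + 7*I*t^4 - 11*t^3 - 7*I*t^3 + 11*t^2 - 5*I*t^2 + 5*I*t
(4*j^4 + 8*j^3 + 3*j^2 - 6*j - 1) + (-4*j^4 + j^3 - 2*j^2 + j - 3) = 9*j^3 + j^2 - 5*j - 4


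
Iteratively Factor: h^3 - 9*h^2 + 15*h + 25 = (h + 1)*(h^2 - 10*h + 25) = (h - 5)*(h + 1)*(h - 5)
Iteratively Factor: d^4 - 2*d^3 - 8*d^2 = (d - 4)*(d^3 + 2*d^2) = d*(d - 4)*(d^2 + 2*d) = d*(d - 4)*(d + 2)*(d)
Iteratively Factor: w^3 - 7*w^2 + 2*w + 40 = (w - 4)*(w^2 - 3*w - 10) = (w - 5)*(w - 4)*(w + 2)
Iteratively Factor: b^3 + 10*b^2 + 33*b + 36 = (b + 3)*(b^2 + 7*b + 12) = (b + 3)^2*(b + 4)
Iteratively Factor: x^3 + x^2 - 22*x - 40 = (x + 4)*(x^2 - 3*x - 10) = (x - 5)*(x + 4)*(x + 2)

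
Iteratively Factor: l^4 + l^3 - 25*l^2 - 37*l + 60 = (l + 3)*(l^3 - 2*l^2 - 19*l + 20) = (l - 1)*(l + 3)*(l^2 - l - 20) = (l - 5)*(l - 1)*(l + 3)*(l + 4)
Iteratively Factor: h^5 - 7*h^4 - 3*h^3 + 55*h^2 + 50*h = (h)*(h^4 - 7*h^3 - 3*h^2 + 55*h + 50) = h*(h - 5)*(h^3 - 2*h^2 - 13*h - 10) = h*(h - 5)*(h + 1)*(h^2 - 3*h - 10) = h*(h - 5)*(h + 1)*(h + 2)*(h - 5)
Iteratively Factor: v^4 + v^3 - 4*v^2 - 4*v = (v + 1)*(v^3 - 4*v) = v*(v + 1)*(v^2 - 4) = v*(v - 2)*(v + 1)*(v + 2)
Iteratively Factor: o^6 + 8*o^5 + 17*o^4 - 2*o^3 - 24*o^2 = (o + 4)*(o^5 + 4*o^4 + o^3 - 6*o^2) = o*(o + 4)*(o^4 + 4*o^3 + o^2 - 6*o) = o*(o + 3)*(o + 4)*(o^3 + o^2 - 2*o) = o*(o + 2)*(o + 3)*(o + 4)*(o^2 - o) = o*(o - 1)*(o + 2)*(o + 3)*(o + 4)*(o)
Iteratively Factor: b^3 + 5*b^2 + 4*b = (b)*(b^2 + 5*b + 4) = b*(b + 1)*(b + 4)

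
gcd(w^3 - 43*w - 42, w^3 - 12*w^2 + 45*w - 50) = 1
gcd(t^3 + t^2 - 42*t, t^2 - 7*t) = t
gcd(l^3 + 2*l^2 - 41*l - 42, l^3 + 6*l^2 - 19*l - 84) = l + 7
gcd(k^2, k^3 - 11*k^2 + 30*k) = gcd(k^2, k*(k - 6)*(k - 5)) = k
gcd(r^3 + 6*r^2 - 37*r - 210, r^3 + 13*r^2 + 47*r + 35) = r^2 + 12*r + 35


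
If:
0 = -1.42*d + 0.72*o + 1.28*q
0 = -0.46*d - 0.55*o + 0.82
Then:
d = 0.632979679913685*q + 0.530839777018522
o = 1.04693400467542 - 0.5294011868369*q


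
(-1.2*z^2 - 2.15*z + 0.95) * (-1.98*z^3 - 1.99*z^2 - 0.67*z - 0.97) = 2.376*z^5 + 6.645*z^4 + 3.2015*z^3 + 0.714*z^2 + 1.449*z - 0.9215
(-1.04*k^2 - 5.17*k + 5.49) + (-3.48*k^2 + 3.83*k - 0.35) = -4.52*k^2 - 1.34*k + 5.14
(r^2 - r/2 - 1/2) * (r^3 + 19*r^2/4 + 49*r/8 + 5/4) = r^5 + 17*r^4/4 + 13*r^3/4 - 67*r^2/16 - 59*r/16 - 5/8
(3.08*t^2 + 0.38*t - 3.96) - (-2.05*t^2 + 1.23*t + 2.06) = 5.13*t^2 - 0.85*t - 6.02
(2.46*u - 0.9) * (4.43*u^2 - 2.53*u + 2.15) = 10.8978*u^3 - 10.2108*u^2 + 7.566*u - 1.935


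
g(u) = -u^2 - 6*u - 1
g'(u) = -2*u - 6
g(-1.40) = 5.44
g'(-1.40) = -3.20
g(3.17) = -30.07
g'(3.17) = -12.34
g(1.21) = -9.72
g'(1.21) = -8.42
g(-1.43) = 5.54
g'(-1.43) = -3.14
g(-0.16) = -0.07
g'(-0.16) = -5.68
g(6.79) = -87.84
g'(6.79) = -19.58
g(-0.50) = 1.75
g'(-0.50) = -5.00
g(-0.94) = 3.76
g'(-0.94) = -4.12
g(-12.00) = -73.00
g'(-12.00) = 18.00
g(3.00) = -28.00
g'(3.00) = -12.00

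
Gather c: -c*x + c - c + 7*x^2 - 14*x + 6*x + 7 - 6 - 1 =-c*x + 7*x^2 - 8*x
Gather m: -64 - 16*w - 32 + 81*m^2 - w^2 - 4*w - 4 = 81*m^2 - w^2 - 20*w - 100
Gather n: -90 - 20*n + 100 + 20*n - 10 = 0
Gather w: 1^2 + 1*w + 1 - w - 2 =0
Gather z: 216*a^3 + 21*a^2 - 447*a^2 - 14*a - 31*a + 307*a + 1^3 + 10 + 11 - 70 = 216*a^3 - 426*a^2 + 262*a - 48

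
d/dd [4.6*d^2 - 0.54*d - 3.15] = 9.2*d - 0.54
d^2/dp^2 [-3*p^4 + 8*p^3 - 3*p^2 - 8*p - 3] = -36*p^2 + 48*p - 6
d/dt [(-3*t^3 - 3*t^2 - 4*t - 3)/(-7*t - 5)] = (42*t^3 + 66*t^2 + 30*t - 1)/(49*t^2 + 70*t + 25)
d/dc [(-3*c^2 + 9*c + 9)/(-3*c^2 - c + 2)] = 3*(10*c^2 + 14*c + 9)/(9*c^4 + 6*c^3 - 11*c^2 - 4*c + 4)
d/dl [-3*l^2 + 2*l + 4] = 2 - 6*l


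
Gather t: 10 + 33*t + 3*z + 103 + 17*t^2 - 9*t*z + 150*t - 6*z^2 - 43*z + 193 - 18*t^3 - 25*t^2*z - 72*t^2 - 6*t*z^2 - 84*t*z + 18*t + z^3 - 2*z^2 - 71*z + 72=-18*t^3 + t^2*(-25*z - 55) + t*(-6*z^2 - 93*z + 201) + z^3 - 8*z^2 - 111*z + 378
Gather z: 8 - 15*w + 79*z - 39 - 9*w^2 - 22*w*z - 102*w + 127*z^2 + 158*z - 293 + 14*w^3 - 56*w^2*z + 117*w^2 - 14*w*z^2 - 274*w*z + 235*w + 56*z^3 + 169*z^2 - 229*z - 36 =14*w^3 + 108*w^2 + 118*w + 56*z^3 + z^2*(296 - 14*w) + z*(-56*w^2 - 296*w + 8) - 360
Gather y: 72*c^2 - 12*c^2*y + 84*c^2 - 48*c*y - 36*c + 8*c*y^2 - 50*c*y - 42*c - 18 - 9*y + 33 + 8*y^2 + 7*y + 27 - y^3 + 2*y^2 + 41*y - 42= 156*c^2 - 78*c - y^3 + y^2*(8*c + 10) + y*(-12*c^2 - 98*c + 39)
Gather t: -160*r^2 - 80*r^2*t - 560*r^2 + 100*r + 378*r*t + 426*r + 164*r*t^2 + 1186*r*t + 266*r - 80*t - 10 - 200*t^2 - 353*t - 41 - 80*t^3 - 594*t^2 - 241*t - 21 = -720*r^2 + 792*r - 80*t^3 + t^2*(164*r - 794) + t*(-80*r^2 + 1564*r - 674) - 72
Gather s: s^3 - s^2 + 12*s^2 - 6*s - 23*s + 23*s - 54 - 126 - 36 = s^3 + 11*s^2 - 6*s - 216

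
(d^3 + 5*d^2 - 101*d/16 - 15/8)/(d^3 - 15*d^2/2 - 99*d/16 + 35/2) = (4*d^2 + 25*d + 6)/(4*d^2 - 25*d - 56)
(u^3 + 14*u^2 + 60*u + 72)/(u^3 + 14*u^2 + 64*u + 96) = (u^2 + 8*u + 12)/(u^2 + 8*u + 16)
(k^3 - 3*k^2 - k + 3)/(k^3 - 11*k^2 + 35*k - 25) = (k^2 - 2*k - 3)/(k^2 - 10*k + 25)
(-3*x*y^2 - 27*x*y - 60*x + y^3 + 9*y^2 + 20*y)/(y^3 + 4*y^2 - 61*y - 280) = (-3*x*y - 12*x + y^2 + 4*y)/(y^2 - y - 56)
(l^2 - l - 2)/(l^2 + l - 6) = (l + 1)/(l + 3)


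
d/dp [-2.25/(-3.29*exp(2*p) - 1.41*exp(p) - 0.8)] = (-14.805*exp(p) - 3.1725)*exp(p)/(3.29*exp(2*p) + 1.41*exp(p) + 0.8)^2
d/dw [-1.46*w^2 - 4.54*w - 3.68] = -2.92*w - 4.54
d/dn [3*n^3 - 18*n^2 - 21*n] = 9*n^2 - 36*n - 21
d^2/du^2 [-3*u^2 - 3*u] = -6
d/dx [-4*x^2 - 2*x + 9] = -8*x - 2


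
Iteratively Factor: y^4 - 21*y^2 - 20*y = (y + 4)*(y^3 - 4*y^2 - 5*y) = (y - 5)*(y + 4)*(y^2 + y) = y*(y - 5)*(y + 4)*(y + 1)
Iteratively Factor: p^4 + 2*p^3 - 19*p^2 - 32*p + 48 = (p + 3)*(p^3 - p^2 - 16*p + 16) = (p + 3)*(p + 4)*(p^2 - 5*p + 4) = (p - 4)*(p + 3)*(p + 4)*(p - 1)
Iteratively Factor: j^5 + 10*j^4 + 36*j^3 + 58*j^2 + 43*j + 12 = (j + 3)*(j^4 + 7*j^3 + 15*j^2 + 13*j + 4) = (j + 1)*(j + 3)*(j^3 + 6*j^2 + 9*j + 4) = (j + 1)*(j + 3)*(j + 4)*(j^2 + 2*j + 1) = (j + 1)^2*(j + 3)*(j + 4)*(j + 1)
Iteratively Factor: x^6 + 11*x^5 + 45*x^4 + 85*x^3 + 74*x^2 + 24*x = (x + 1)*(x^5 + 10*x^4 + 35*x^3 + 50*x^2 + 24*x) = (x + 1)^2*(x^4 + 9*x^3 + 26*x^2 + 24*x) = x*(x + 1)^2*(x^3 + 9*x^2 + 26*x + 24) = x*(x + 1)^2*(x + 2)*(x^2 + 7*x + 12) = x*(x + 1)^2*(x + 2)*(x + 3)*(x + 4)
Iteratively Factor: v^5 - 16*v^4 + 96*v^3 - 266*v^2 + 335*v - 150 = (v - 1)*(v^4 - 15*v^3 + 81*v^2 - 185*v + 150) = (v - 3)*(v - 1)*(v^3 - 12*v^2 + 45*v - 50) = (v - 5)*(v - 3)*(v - 1)*(v^2 - 7*v + 10) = (v - 5)*(v - 3)*(v - 2)*(v - 1)*(v - 5)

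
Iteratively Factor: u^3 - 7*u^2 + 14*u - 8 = (u - 1)*(u^2 - 6*u + 8) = (u - 4)*(u - 1)*(u - 2)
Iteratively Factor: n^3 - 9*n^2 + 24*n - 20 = (n - 5)*(n^2 - 4*n + 4) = (n - 5)*(n - 2)*(n - 2)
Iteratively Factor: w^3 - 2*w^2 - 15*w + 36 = (w - 3)*(w^2 + w - 12) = (w - 3)*(w + 4)*(w - 3)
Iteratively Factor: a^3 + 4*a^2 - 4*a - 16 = (a - 2)*(a^2 + 6*a + 8) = (a - 2)*(a + 4)*(a + 2)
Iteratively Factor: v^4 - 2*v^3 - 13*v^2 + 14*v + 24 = (v + 1)*(v^3 - 3*v^2 - 10*v + 24) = (v - 4)*(v + 1)*(v^2 + v - 6) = (v - 4)*(v - 2)*(v + 1)*(v + 3)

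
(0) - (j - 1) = 1 - j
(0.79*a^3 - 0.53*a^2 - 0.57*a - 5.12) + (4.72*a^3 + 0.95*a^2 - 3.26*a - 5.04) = 5.51*a^3 + 0.42*a^2 - 3.83*a - 10.16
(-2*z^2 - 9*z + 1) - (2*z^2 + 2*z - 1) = -4*z^2 - 11*z + 2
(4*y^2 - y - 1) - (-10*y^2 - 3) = 14*y^2 - y + 2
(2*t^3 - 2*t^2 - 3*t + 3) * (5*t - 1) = 10*t^4 - 12*t^3 - 13*t^2 + 18*t - 3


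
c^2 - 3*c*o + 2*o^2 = (c - 2*o)*(c - o)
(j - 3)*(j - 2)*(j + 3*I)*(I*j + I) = I*j^4 - 3*j^3 - 4*I*j^3 + 12*j^2 + I*j^2 - 3*j + 6*I*j - 18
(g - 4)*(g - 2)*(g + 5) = g^3 - g^2 - 22*g + 40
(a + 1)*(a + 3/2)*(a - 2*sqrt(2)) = a^3 - 2*sqrt(2)*a^2 + 5*a^2/2 - 5*sqrt(2)*a + 3*a/2 - 3*sqrt(2)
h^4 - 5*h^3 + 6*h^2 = h^2*(h - 3)*(h - 2)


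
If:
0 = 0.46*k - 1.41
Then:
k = 3.07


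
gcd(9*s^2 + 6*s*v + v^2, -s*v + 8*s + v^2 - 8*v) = 1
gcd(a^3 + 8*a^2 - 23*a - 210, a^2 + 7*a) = a + 7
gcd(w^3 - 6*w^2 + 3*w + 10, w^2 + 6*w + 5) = w + 1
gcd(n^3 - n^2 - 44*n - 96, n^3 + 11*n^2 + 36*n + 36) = n + 3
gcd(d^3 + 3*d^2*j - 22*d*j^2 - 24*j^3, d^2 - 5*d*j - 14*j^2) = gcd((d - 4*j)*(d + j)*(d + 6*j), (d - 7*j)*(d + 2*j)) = 1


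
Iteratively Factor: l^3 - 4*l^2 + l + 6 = (l - 3)*(l^2 - l - 2) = (l - 3)*(l - 2)*(l + 1)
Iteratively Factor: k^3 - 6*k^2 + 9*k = (k - 3)*(k^2 - 3*k) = (k - 3)^2*(k)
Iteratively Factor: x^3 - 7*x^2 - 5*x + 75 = (x - 5)*(x^2 - 2*x - 15) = (x - 5)^2*(x + 3)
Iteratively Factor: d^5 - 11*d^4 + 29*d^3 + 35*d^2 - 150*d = (d + 2)*(d^4 - 13*d^3 + 55*d^2 - 75*d) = (d - 5)*(d + 2)*(d^3 - 8*d^2 + 15*d) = (d - 5)^2*(d + 2)*(d^2 - 3*d) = (d - 5)^2*(d - 3)*(d + 2)*(d)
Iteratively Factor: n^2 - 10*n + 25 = (n - 5)*(n - 5)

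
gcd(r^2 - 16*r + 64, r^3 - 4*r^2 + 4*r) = 1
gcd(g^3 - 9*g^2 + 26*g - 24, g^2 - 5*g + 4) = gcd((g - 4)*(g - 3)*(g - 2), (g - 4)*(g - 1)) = g - 4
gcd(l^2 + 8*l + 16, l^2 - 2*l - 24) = l + 4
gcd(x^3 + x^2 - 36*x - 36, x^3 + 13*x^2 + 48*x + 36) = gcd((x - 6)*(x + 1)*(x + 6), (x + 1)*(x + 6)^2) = x^2 + 7*x + 6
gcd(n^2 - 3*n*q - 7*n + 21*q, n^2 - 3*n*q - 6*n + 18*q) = -n + 3*q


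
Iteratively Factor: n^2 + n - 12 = (n + 4)*(n - 3)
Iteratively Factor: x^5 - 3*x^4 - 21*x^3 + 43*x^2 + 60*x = (x + 4)*(x^4 - 7*x^3 + 7*x^2 + 15*x) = (x - 5)*(x + 4)*(x^3 - 2*x^2 - 3*x) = (x - 5)*(x + 1)*(x + 4)*(x^2 - 3*x) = (x - 5)*(x - 3)*(x + 1)*(x + 4)*(x)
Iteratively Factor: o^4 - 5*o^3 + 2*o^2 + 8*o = (o - 4)*(o^3 - o^2 - 2*o) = (o - 4)*(o + 1)*(o^2 - 2*o) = o*(o - 4)*(o + 1)*(o - 2)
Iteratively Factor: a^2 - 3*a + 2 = (a - 1)*(a - 2)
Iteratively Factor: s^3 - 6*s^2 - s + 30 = (s + 2)*(s^2 - 8*s + 15) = (s - 3)*(s + 2)*(s - 5)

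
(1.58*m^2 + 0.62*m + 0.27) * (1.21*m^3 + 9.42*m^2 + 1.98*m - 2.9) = 1.9118*m^5 + 15.6338*m^4 + 9.2955*m^3 - 0.811*m^2 - 1.2634*m - 0.783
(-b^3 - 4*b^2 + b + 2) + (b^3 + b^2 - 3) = -3*b^2 + b - 1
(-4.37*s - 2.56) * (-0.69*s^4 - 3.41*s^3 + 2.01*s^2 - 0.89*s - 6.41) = 3.0153*s^5 + 16.6681*s^4 - 0.0540999999999983*s^3 - 1.2563*s^2 + 30.2901*s + 16.4096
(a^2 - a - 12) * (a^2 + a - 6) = a^4 - 19*a^2 - 6*a + 72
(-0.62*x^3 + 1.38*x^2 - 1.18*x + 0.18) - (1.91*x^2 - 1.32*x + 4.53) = -0.62*x^3 - 0.53*x^2 + 0.14*x - 4.35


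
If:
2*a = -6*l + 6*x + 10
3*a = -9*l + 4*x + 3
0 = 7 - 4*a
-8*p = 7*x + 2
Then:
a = 7/4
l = -79/60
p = 37/20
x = -12/5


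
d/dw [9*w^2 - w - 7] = 18*w - 1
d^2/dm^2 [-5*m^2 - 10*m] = -10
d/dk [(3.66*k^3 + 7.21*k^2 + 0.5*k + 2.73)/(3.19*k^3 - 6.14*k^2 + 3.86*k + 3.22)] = (-45.4723*k^4 + 25.0652*k^3 + 40.1301*k^2 + 79.9568*k - 8.9278)/(10.1761*k^6 - 39.1732*k^5 + 62.3264*k^4 - 26.8572*k^3 - 24.642*k^2 + 24.8584*k + 10.3684)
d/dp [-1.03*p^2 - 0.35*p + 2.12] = -2.06*p - 0.35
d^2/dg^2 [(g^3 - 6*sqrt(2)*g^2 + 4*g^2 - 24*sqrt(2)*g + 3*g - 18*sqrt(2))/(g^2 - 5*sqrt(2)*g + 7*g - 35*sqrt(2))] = 2*(3*sqrt(2)*g^3 + 14*g^3 - 369*sqrt(2)*g^2 - 210*g^2 - 63*sqrt(2)*g + 2850*g - 7347*sqrt(2) - 1750)/(g^6 - 15*sqrt(2)*g^5 + 21*g^5 - 315*sqrt(2)*g^4 + 297*g^4 - 2455*sqrt(2)*g^3 + 3493*g^3 - 10395*sqrt(2)*g^2 + 22050*g^2 - 36750*sqrt(2)*g + 51450*g - 85750*sqrt(2))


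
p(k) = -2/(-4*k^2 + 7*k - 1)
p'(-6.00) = 0.00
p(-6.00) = 0.01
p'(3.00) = -0.13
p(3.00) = 0.12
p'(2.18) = -0.93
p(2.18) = 0.42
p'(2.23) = -0.78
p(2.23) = 0.38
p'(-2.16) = 0.04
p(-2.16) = 0.06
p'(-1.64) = 0.07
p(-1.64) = 0.09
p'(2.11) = -1.21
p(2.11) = 0.50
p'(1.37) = -6.76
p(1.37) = -1.85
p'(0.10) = 107.27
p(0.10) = 5.88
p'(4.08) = -0.03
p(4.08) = 0.05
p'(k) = -2*(8*k - 7)/(-4*k^2 + 7*k - 1)^2 = 2*(7 - 8*k)/(4*k^2 - 7*k + 1)^2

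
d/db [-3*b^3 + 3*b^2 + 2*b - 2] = -9*b^2 + 6*b + 2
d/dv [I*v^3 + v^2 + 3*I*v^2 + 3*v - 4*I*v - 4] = 3*I*v^2 + v*(2 + 6*I) + 3 - 4*I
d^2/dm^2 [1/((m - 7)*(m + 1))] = 2*((m - 7)^2 + (m - 7)*(m + 1) + (m + 1)^2)/((m - 7)^3*(m + 1)^3)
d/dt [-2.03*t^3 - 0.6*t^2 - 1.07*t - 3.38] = -6.09*t^2 - 1.2*t - 1.07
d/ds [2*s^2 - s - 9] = 4*s - 1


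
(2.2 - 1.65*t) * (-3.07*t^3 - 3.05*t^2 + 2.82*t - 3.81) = 5.0655*t^4 - 1.7215*t^3 - 11.363*t^2 + 12.4905*t - 8.382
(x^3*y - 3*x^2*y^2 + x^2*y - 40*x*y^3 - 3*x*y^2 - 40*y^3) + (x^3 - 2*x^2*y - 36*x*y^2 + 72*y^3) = x^3*y + x^3 - 3*x^2*y^2 - x^2*y - 40*x*y^3 - 39*x*y^2 + 32*y^3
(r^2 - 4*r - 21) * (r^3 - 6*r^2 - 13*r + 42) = r^5 - 10*r^4 - 10*r^3 + 220*r^2 + 105*r - 882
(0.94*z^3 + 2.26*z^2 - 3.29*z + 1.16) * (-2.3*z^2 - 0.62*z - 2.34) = -2.162*z^5 - 5.7808*z^4 + 3.9662*z^3 - 5.9166*z^2 + 6.9794*z - 2.7144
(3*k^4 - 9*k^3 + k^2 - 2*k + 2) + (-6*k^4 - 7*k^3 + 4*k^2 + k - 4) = -3*k^4 - 16*k^3 + 5*k^2 - k - 2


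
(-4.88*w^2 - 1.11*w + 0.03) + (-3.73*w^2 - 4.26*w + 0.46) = -8.61*w^2 - 5.37*w + 0.49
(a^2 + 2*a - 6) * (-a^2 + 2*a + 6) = -a^4 + 16*a^2 - 36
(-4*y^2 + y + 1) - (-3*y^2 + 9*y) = -y^2 - 8*y + 1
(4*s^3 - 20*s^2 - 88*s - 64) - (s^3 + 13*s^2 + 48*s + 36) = 3*s^3 - 33*s^2 - 136*s - 100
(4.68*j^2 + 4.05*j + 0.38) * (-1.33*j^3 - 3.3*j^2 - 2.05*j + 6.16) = -6.2244*j^5 - 20.8305*j^4 - 23.4644*j^3 + 19.2723*j^2 + 24.169*j + 2.3408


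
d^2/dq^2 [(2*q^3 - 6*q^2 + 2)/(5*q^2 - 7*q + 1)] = 4*(-61*q^3 + 99*q^2 - 102*q + 41)/(125*q^6 - 525*q^5 + 810*q^4 - 553*q^3 + 162*q^2 - 21*q + 1)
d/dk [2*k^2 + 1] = 4*k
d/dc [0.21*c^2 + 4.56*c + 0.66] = 0.42*c + 4.56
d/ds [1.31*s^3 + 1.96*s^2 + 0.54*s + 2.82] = 3.93*s^2 + 3.92*s + 0.54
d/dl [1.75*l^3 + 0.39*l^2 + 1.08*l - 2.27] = 5.25*l^2 + 0.78*l + 1.08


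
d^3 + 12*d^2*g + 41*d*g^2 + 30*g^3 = (d + g)*(d + 5*g)*(d + 6*g)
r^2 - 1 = (r - 1)*(r + 1)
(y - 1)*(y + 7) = y^2 + 6*y - 7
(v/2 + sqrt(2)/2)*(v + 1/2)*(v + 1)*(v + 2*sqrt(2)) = v^4/2 + 3*v^3/4 + 3*sqrt(2)*v^3/2 + 9*v^2/4 + 9*sqrt(2)*v^2/4 + 3*sqrt(2)*v/4 + 3*v + 1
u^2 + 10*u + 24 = (u + 4)*(u + 6)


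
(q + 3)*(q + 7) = q^2 + 10*q + 21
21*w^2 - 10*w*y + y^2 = (-7*w + y)*(-3*w + y)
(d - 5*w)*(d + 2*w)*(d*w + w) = d^3*w - 3*d^2*w^2 + d^2*w - 10*d*w^3 - 3*d*w^2 - 10*w^3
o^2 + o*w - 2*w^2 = (o - w)*(o + 2*w)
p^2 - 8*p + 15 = (p - 5)*(p - 3)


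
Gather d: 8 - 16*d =8 - 16*d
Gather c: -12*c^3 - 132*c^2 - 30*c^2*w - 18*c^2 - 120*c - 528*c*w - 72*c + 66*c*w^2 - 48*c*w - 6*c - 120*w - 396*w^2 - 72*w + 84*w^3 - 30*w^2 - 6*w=-12*c^3 + c^2*(-30*w - 150) + c*(66*w^2 - 576*w - 198) + 84*w^3 - 426*w^2 - 198*w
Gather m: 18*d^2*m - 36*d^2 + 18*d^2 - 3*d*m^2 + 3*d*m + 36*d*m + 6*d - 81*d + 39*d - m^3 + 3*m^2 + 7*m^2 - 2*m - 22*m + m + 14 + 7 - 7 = -18*d^2 - 36*d - m^3 + m^2*(10 - 3*d) + m*(18*d^2 + 39*d - 23) + 14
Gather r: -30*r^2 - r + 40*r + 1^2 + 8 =-30*r^2 + 39*r + 9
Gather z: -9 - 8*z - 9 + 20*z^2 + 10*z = 20*z^2 + 2*z - 18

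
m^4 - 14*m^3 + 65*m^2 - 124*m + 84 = (m - 7)*(m - 3)*(m - 2)^2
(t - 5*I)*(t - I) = t^2 - 6*I*t - 5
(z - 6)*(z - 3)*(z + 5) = z^3 - 4*z^2 - 27*z + 90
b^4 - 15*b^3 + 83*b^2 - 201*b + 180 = (b - 5)*(b - 4)*(b - 3)^2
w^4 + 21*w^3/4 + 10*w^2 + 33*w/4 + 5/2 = (w + 1)^2*(w + 5/4)*(w + 2)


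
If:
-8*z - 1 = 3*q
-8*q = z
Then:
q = 1/61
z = -8/61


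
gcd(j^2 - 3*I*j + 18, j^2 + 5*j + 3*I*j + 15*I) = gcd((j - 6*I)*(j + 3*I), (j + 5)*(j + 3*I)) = j + 3*I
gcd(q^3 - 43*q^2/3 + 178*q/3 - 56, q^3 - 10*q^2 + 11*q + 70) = q - 7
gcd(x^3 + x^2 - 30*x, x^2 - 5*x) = x^2 - 5*x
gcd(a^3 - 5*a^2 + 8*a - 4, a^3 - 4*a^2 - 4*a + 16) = a - 2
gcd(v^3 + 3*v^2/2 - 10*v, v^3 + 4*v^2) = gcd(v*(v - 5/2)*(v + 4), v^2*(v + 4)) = v^2 + 4*v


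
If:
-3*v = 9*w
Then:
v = -3*w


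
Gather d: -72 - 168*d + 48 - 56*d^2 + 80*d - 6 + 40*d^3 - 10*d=40*d^3 - 56*d^2 - 98*d - 30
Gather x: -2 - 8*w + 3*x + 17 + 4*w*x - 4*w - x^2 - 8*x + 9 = -12*w - x^2 + x*(4*w - 5) + 24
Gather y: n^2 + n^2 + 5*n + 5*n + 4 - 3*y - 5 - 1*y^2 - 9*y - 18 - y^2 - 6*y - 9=2*n^2 + 10*n - 2*y^2 - 18*y - 28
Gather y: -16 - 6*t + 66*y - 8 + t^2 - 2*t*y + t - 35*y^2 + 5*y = t^2 - 5*t - 35*y^2 + y*(71 - 2*t) - 24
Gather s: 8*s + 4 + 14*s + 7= 22*s + 11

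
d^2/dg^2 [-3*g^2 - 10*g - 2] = -6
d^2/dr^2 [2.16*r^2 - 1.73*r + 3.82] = 4.32000000000000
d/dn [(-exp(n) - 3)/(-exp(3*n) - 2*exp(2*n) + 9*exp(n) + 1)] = (-(exp(n) + 3)*(3*exp(2*n) + 4*exp(n) - 9) + exp(3*n) + 2*exp(2*n) - 9*exp(n) - 1)*exp(n)/(exp(3*n) + 2*exp(2*n) - 9*exp(n) - 1)^2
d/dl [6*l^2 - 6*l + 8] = 12*l - 6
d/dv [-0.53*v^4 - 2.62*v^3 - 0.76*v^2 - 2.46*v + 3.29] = -2.12*v^3 - 7.86*v^2 - 1.52*v - 2.46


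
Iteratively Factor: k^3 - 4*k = (k)*(k^2 - 4) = k*(k - 2)*(k + 2)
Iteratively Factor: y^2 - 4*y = (y)*(y - 4)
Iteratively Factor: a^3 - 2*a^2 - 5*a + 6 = (a - 1)*(a^2 - a - 6) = (a - 1)*(a + 2)*(a - 3)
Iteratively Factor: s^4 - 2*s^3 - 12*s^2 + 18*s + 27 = (s + 3)*(s^3 - 5*s^2 + 3*s + 9) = (s + 1)*(s + 3)*(s^2 - 6*s + 9) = (s - 3)*(s + 1)*(s + 3)*(s - 3)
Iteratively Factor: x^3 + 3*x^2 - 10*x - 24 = (x - 3)*(x^2 + 6*x + 8) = (x - 3)*(x + 4)*(x + 2)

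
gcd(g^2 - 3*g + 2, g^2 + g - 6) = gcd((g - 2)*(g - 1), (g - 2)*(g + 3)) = g - 2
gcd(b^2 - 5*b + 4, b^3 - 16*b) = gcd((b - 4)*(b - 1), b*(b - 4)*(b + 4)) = b - 4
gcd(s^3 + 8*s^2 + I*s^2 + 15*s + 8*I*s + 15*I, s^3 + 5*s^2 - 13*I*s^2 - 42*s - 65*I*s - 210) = s + 5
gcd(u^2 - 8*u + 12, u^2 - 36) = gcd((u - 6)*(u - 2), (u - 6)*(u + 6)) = u - 6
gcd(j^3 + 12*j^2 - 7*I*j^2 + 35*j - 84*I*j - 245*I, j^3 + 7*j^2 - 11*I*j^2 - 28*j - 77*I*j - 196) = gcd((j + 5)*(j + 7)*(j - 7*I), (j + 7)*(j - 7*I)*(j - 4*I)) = j^2 + j*(7 - 7*I) - 49*I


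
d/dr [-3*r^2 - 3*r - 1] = -6*r - 3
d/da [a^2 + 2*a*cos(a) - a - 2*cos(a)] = -2*a*sin(a) + 2*a + 2*sqrt(2)*sin(a + pi/4) - 1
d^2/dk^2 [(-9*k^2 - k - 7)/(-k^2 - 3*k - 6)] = 2*(-26*k^3 - 141*k^2 + 45*k + 327)/(k^6 + 9*k^5 + 45*k^4 + 135*k^3 + 270*k^2 + 324*k + 216)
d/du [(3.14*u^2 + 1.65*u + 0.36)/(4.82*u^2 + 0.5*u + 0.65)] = (-6.383*u^2 + 0.611600000000001*u + 0.8925)/(23.2324*u^4 + 4.82*u^3 + 6.516*u^2 + 0.65*u + 0.4225)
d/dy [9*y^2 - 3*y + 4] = 18*y - 3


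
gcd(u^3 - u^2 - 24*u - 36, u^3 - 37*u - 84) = u + 3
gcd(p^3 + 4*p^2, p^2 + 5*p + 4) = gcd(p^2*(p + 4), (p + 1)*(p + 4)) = p + 4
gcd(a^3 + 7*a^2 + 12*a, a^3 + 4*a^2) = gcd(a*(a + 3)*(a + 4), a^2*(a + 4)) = a^2 + 4*a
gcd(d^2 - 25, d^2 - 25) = d^2 - 25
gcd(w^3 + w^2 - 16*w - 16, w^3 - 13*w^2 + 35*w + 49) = w + 1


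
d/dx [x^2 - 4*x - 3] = 2*x - 4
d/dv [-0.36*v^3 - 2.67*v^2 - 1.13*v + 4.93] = -1.08*v^2 - 5.34*v - 1.13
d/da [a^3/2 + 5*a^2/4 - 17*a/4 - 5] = 3*a^2/2 + 5*a/2 - 17/4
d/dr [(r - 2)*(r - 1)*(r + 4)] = 3*r^2 + 2*r - 10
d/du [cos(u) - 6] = -sin(u)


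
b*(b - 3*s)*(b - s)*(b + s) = b^4 - 3*b^3*s - b^2*s^2 + 3*b*s^3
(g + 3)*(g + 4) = g^2 + 7*g + 12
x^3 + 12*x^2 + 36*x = x*(x + 6)^2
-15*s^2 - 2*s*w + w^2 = (-5*s + w)*(3*s + w)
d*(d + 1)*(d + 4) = d^3 + 5*d^2 + 4*d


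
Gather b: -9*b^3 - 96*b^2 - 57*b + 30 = -9*b^3 - 96*b^2 - 57*b + 30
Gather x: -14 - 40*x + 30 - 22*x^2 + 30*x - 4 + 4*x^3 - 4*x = 4*x^3 - 22*x^2 - 14*x + 12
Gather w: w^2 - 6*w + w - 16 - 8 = w^2 - 5*w - 24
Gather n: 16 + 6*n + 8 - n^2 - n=-n^2 + 5*n + 24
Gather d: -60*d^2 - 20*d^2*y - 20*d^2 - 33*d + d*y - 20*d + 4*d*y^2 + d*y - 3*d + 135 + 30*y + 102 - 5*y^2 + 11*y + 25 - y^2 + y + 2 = d^2*(-20*y - 80) + d*(4*y^2 + 2*y - 56) - 6*y^2 + 42*y + 264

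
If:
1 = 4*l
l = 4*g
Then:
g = 1/16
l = 1/4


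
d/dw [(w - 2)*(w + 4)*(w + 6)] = 3*w^2 + 16*w + 4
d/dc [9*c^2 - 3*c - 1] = 18*c - 3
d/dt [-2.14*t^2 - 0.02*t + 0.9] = -4.28*t - 0.02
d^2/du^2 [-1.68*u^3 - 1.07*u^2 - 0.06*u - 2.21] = -10.08*u - 2.14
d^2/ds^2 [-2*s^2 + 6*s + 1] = -4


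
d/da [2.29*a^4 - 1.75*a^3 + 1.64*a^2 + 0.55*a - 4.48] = 9.16*a^3 - 5.25*a^2 + 3.28*a + 0.55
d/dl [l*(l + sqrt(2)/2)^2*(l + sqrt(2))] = 4*l^3 + 6*sqrt(2)*l^2 + 5*l + sqrt(2)/2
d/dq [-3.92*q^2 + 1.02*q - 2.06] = 1.02 - 7.84*q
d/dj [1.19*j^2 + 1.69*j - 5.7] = 2.38*j + 1.69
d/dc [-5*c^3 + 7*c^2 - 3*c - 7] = -15*c^2 + 14*c - 3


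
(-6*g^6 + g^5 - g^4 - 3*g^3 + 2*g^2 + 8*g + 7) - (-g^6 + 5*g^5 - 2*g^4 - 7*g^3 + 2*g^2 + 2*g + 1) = -5*g^6 - 4*g^5 + g^4 + 4*g^3 + 6*g + 6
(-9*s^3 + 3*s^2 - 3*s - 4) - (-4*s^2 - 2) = -9*s^3 + 7*s^2 - 3*s - 2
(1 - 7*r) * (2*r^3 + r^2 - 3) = -14*r^4 - 5*r^3 + r^2 + 21*r - 3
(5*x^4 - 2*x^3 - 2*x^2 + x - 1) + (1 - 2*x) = 5*x^4 - 2*x^3 - 2*x^2 - x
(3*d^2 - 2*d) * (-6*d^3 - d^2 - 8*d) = -18*d^5 + 9*d^4 - 22*d^3 + 16*d^2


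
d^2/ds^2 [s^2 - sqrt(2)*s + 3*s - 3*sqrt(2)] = 2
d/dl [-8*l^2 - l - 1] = -16*l - 1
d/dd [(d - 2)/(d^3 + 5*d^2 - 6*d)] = (-2*d^3 + d^2 + 20*d - 12)/(d^2*(d^4 + 10*d^3 + 13*d^2 - 60*d + 36))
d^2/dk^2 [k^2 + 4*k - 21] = 2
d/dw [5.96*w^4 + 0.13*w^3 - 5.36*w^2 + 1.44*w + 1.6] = 23.84*w^3 + 0.39*w^2 - 10.72*w + 1.44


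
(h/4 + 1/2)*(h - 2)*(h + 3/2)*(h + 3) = h^4/4 + 9*h^3/8 + h^2/8 - 9*h/2 - 9/2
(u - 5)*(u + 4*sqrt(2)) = u^2 - 5*u + 4*sqrt(2)*u - 20*sqrt(2)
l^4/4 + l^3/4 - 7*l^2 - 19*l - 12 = (l/4 + 1)*(l - 6)*(l + 1)*(l + 2)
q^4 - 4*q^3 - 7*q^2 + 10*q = q*(q - 5)*(q - 1)*(q + 2)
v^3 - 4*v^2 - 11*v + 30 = (v - 5)*(v - 2)*(v + 3)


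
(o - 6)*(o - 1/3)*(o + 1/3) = o^3 - 6*o^2 - o/9 + 2/3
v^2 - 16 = (v - 4)*(v + 4)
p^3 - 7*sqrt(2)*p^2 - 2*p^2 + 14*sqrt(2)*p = p*(p - 2)*(p - 7*sqrt(2))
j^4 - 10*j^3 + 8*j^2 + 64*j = j*(j - 8)*(j - 4)*(j + 2)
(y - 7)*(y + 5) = y^2 - 2*y - 35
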